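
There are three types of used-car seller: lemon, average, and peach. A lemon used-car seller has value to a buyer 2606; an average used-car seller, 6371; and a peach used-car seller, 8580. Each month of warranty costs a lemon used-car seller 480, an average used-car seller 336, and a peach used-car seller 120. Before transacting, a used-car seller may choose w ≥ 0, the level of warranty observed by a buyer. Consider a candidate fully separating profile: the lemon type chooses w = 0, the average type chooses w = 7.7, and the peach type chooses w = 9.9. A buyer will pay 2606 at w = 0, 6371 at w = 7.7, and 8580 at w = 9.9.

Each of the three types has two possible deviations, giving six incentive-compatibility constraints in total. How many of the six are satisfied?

Lemon (own payoff 2606): to w=7.7 gives 6371 − 480×7.7 = 2675 → profitable ✗; to w=9.9 gives 8580 − 480×9.9 = 3828 → profitable ✗.
Peach (own payoff 8580 − 120×9.9 = 7392): to w=0 gives 2606 → no gain ✓; to w=7.7 gives 6371 − 120×7.7 = 5447 → no gain ✓.
Average (own payoff 6371 − 336×7.7 = 3783.8): to w=0 gives 2606 → no gain ✓; to w=9.9 gives 8580 − 336×9.9 = 5253.6 → profitable ✗.
3 of the 6 constraints hold; not an equilibrium.

3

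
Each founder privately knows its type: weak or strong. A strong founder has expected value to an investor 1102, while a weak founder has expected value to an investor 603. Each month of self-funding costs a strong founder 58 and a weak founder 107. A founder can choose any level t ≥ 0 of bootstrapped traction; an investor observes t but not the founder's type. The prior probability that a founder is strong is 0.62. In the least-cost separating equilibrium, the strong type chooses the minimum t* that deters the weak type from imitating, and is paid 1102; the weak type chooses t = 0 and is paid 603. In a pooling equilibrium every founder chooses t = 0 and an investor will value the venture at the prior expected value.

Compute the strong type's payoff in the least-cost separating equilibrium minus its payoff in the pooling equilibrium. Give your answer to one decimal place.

Least-cost separating signal: t* solves 603 = 1102 − 107·t*, so t* = (1102 − 603)/107 ≈ 4.6636.
Strong type's separating payoff: 1102 − 58 × t* = 1102 − 58 × (1102 − 603)/107 = 1102 − 28942/107 ≈ 831.514.
Pooling payoff: 0.62 × 1102 + 0.38 × 603 = 912.38.
Difference: 831.514 − 912.38 = -80.866, i.e. -80.9 to one decimal place.
The strong type would prefer the pooling outcome.

-80.9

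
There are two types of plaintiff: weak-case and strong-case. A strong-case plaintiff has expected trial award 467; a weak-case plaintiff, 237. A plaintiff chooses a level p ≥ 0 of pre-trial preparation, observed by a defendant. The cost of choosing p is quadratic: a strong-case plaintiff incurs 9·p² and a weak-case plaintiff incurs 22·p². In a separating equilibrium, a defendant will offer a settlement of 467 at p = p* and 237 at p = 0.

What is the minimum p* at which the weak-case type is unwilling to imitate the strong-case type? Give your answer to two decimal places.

3.23

The weak-case type at p = 0 receives 237; imitating at p* yields 467 − 22·p*².
Indifference: 237 = 467 − 22·p*², so p*² = (467 − 237) / 22 ≈ 10.4545.
p* = √10.4545 ≈ 3.23.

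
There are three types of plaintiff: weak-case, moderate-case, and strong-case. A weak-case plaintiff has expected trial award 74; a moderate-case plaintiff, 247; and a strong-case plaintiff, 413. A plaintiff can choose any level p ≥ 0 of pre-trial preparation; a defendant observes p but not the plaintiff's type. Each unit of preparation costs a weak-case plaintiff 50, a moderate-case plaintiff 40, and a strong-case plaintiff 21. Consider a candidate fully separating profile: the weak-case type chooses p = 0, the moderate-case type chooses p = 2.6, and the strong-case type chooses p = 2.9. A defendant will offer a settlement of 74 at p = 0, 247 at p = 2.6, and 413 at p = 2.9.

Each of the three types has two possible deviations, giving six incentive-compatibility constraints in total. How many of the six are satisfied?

3

Moderate-case (own payoff 247 − 40×2.6 = 143): to p=0 gives 74 → no gain ✓; to p=2.9 gives 413 − 40×2.9 = 297 → profitable ✗.
Strong-case (own payoff 413 − 21×2.9 = 352.1): to p=0 gives 74 → no gain ✓; to p=2.6 gives 247 − 21×2.6 = 192.4 → no gain ✓.
Weak-case (own payoff 74): to p=2.6 gives 247 − 50×2.6 = 117 → profitable ✗; to p=2.9 gives 413 − 50×2.9 = 268 → profitable ✗.
3 of the 6 constraints hold; not an equilibrium.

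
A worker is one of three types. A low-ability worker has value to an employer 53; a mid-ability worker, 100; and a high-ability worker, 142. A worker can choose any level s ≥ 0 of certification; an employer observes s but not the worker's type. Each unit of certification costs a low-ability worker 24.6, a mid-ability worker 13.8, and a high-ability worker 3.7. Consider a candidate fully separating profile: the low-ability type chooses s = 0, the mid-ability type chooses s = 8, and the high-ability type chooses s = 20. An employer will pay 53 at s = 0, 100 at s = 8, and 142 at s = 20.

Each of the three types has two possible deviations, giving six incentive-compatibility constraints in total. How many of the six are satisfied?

Mid-ability (own payoff 100 − 13.8×8 = -10.4): to s=0 gives 53 → profitable ✗; to s=20 gives 142 − 13.8×20 = -134 → no gain ✓.
High-ability (own payoff 142 − 3.7×20 = 68): to s=0 gives 53 → no gain ✓; to s=8 gives 100 − 3.7×8 = 70.4 → profitable ✗.
Low-ability (own payoff 53): to s=8 gives 100 − 24.6×8 = -96.8 → no gain ✓; to s=20 gives 142 − 24.6×20 = -350 → no gain ✓.
4 of the 6 constraints hold; not an equilibrium.

4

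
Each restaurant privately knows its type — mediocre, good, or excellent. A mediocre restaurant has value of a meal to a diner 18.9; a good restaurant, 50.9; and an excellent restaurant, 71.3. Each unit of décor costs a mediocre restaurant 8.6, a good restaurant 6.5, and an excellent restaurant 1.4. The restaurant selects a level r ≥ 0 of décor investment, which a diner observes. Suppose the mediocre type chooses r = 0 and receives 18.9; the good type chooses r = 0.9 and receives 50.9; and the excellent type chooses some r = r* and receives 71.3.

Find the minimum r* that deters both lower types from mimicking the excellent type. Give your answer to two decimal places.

6.09

Mediocre type (on-path payoff 18.9) won't mimic when 18.9 ≥ 71.3 − 8.6·r*, i.e. r* ≥ 6.09.
Good type (on-path payoff 50.9 − 6.5×0.9 = 45.05) won't mimic when 45.05 ≥ 71.3 − 6.5·r*, i.e. r* ≥ 4.04.
Both must hold, so r* = max(6.09, 4.04) = 6.09. The mediocre type's constraint binds.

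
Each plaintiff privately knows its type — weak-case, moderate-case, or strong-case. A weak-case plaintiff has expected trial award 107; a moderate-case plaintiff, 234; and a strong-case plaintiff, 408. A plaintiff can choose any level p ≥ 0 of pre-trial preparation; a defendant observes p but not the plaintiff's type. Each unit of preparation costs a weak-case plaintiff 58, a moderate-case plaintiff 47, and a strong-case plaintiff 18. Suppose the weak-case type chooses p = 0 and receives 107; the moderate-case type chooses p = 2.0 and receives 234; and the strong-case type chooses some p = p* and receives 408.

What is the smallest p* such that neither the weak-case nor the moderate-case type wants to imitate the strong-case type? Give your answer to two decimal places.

5.70

Moderate-case type (on-path payoff 234 − 47×2.0 = 140) won't mimic when 140 ≥ 408 − 47·p*, i.e. p* ≥ 5.70.
Weak-case type (on-path payoff 107) won't mimic when 107 ≥ 408 − 58·p*, i.e. p* ≥ 5.19.
Both must hold, so p* = max(5.19, 5.70) = 5.70. The moderate-case type's constraint binds.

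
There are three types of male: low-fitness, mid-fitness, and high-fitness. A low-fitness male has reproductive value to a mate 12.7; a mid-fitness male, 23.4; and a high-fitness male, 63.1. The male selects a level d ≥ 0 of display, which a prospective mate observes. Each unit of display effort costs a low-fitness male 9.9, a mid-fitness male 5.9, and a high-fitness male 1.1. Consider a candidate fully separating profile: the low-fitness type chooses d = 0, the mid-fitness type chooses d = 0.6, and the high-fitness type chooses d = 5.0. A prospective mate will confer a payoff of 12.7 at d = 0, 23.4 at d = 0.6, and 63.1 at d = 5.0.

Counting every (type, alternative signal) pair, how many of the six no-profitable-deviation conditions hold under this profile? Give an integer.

3

Mid-fitness (own payoff 23.4 − 5.9×0.6 = 19.86): to d=0 gives 12.7 → no gain ✓; to d=5.0 gives 63.1 − 5.9×5.0 = 33.6 → profitable ✗.
Low-fitness (own payoff 12.7): to d=0.6 gives 23.4 − 9.9×0.6 = 17.46 → profitable ✗; to d=5.0 gives 63.1 − 9.9×5.0 = 13.6 → profitable ✗.
High-fitness (own payoff 63.1 − 1.1×5.0 = 57.6): to d=0 gives 12.7 → no gain ✓; to d=0.6 gives 23.4 − 1.1×0.6 = 22.74 → no gain ✓.
3 of the 6 constraints hold; not an equilibrium.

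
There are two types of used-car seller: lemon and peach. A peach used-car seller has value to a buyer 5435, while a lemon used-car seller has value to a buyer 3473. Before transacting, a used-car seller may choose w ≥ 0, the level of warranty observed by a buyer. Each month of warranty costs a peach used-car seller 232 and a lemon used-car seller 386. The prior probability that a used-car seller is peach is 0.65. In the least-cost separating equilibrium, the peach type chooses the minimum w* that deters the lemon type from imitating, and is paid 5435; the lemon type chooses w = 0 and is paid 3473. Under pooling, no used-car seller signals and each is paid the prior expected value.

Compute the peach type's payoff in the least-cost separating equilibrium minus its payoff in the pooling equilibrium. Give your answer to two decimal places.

-492.53

Least-cost separating signal: w* solves 3473 = 5435 − 386·w*, so w* = (5435 − 3473)/386 ≈ 5.0829.
Peach type's separating payoff: 5435 − 232 × w* = 5435 − 232 × (5435 − 3473)/386 = 5435 − 455184/386 ≈ 4255.7668.
Pooling payoff: 0.65 × 5435 + 0.35 × 3473 = 4748.3.
Difference: 4255.7668 − 4748.3 = -492.5332, i.e. -492.53 to two decimal places.
The peach type would prefer the pooling outcome.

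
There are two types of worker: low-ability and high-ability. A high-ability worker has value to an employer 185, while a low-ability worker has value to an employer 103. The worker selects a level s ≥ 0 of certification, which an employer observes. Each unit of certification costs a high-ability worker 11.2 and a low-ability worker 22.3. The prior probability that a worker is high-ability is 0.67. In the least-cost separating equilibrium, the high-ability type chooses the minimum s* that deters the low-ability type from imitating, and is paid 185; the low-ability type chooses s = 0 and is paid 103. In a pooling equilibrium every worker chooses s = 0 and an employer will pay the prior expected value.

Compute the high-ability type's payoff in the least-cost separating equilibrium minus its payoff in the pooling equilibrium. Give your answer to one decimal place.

Least-cost separating signal: s* solves 103 = 185 − 22.3·s*, so s* = (185 − 103)/22.3 ≈ 3.6771.
High-ability type's separating payoff: 185 − 11.2 × s* = 185 − 11.2 × (185 − 103)/22.3 = 185 − 918.4/22.3 ≈ 143.816.
Pooling payoff: 0.67 × 185 + 0.33 × 103 = 157.94.
Difference: 143.816 − 157.94 = -14.124, i.e. -14.1 to one decimal place.
The high-ability type would prefer the pooling outcome.

-14.1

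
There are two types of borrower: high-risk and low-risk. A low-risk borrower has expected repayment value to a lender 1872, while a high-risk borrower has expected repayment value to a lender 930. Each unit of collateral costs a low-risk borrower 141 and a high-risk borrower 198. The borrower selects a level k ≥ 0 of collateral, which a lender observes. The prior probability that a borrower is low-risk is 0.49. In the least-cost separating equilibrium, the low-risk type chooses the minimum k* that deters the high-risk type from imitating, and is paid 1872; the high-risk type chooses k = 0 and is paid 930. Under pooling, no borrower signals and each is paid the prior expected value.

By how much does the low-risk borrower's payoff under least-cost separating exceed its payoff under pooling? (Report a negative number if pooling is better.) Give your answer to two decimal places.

-190.40

Least-cost separating signal: k* solves 930 = 1872 − 198·k*, so k* = (1872 − 930)/198 ≈ 4.7576.
Low-risk type's separating payoff: 1872 − 141 × k* = 1872 − 141 × (1872 − 930)/198 = 1872 − 132822/198 ≈ 1201.1818.
Pooling payoff: 0.49 × 1872 + 0.51 × 930 = 1391.58.
Difference: 1201.1818 − 1391.58 = -190.3982, i.e. -190.40 to two decimal places.
The low-risk type would prefer the pooling outcome.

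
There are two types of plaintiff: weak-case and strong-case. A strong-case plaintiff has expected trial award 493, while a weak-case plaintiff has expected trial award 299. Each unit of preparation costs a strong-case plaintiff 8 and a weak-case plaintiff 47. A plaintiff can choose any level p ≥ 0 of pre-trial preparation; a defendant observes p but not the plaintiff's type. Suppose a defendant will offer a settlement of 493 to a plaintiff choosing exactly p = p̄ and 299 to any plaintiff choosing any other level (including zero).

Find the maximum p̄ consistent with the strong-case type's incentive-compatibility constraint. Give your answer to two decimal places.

24.25

Choosing p̄ yields the strong-case type 493 − 8·p̄; choosing zero yields 299.
The strong-case type is indifferent at 493 − 8·p̄ = 299, i.e. p̄ = (493 − 299) / 8 = 24.25.
For any p̄ above 24.25 the strong-case type would rather pool at zero, so separation collapses.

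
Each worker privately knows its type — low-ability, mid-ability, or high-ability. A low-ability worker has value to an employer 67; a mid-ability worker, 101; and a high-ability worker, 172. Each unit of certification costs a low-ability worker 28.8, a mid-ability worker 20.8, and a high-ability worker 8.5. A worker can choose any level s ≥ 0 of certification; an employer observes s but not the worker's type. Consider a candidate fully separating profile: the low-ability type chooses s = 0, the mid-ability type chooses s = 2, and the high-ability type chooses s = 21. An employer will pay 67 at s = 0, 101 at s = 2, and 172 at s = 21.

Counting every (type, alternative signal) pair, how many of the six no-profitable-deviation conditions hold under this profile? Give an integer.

Mid-ability (own payoff 101 − 20.8×2 = 59.4): to s=0 gives 67 → profitable ✗; to s=21 gives 172 − 20.8×21 = -264.8 → no gain ✓.
Low-ability (own payoff 67): to s=2 gives 101 − 28.8×2 = 43.4 → no gain ✓; to s=21 gives 172 − 28.8×21 = -432.8 → no gain ✓.
High-ability (own payoff 172 − 8.5×21 = -6.5): to s=0 gives 67 → profitable ✗; to s=2 gives 101 − 8.5×2 = 84 → profitable ✗.
3 of the 6 constraints hold; not an equilibrium.

3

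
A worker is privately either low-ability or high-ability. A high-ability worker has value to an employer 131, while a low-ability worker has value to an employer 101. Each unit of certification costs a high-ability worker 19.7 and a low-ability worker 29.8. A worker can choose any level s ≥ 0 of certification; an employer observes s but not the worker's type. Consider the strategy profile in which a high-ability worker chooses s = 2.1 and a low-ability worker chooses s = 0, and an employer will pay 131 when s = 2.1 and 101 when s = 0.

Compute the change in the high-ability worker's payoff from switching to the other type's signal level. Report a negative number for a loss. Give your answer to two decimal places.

Playing s = 2.1 the high-ability worker receives 131 − 19.7 × 2.1 = 89.63.
Deviating to s = 0 yields 101 instead.
Gain from deviating: 101 − 89.63 = 11.37.
The gain is positive, so the high-ability type's incentive-compatibility constraint is violated — this profile is not a separating equilibrium.

11.37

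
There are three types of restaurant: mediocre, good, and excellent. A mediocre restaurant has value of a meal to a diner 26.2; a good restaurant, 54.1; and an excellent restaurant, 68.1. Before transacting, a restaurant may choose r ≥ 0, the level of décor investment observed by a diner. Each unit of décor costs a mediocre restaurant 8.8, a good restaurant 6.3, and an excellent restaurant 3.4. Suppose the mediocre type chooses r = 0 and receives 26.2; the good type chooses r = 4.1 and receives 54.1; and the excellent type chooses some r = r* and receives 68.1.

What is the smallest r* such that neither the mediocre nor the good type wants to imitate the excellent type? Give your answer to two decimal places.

6.32

Good type (on-path payoff 54.1 − 6.3×4.1 = 28.27) won't mimic when 28.27 ≥ 68.1 − 6.3·r*, i.e. r* ≥ 6.32.
Mediocre type (on-path payoff 26.2) won't mimic when 26.2 ≥ 68.1 − 8.8·r*, i.e. r* ≥ 4.76.
Both must hold, so r* = max(4.76, 6.32) = 6.32. The good type's constraint binds.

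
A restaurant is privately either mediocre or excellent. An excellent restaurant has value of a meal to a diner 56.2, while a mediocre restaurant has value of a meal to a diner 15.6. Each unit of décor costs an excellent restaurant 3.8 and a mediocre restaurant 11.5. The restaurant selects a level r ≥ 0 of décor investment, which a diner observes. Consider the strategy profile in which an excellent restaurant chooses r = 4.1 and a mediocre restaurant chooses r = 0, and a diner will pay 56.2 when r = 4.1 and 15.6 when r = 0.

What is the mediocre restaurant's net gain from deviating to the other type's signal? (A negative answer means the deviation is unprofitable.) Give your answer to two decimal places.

-6.55

Playing r = 0 the mediocre restaurant receives 15.6.
Deviating to r = 4.1 brings payment 56.2 at cost 11.5 × 4.1 = 47.15, netting 9.05.
Gain from deviating: 9.05 − 15.6 = -6.55.
The gain is negative, so the mediocre type's incentive-compatibility constraint is satisfied.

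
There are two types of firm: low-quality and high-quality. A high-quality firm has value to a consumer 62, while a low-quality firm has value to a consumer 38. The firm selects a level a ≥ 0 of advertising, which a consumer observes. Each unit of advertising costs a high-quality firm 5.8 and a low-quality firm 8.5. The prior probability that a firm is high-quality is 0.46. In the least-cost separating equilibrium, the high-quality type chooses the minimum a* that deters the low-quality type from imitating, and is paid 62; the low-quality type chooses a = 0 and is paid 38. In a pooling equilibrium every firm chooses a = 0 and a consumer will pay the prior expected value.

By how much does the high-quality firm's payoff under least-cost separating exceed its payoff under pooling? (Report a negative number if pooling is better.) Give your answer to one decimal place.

-3.4

Least-cost separating signal: a* solves 38 = 62 − 8.5·a*, so a* = (62 − 38)/8.5 ≈ 2.8235.
High-quality type's separating payoff: 62 − 5.8 × a* = 62 − 5.8 × (62 − 38)/8.5 = 62 − 139.2/8.5 ≈ 45.624.
Pooling payoff: 0.46 × 62 + 0.54 × 38 = 49.04.
Difference: 45.624 − 49.04 = -3.416, i.e. -3.4 to one decimal place.
The high-quality type would prefer the pooling outcome.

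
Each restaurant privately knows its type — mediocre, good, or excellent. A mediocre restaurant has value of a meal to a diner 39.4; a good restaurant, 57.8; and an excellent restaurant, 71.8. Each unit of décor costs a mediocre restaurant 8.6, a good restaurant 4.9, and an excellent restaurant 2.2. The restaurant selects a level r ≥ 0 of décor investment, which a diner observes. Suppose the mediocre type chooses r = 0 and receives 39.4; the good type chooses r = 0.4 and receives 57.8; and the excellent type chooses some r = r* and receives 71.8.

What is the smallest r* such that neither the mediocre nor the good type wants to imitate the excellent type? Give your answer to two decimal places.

Mediocre type (on-path payoff 39.4) won't mimic when 39.4 ≥ 71.8 − 8.6·r*, i.e. r* ≥ 3.77.
Good type (on-path payoff 57.8 − 4.9×0.4 = 55.84) won't mimic when 55.84 ≥ 71.8 − 4.9·r*, i.e. r* ≥ 3.26.
Both must hold, so r* = max(3.77, 3.26) = 3.77. The mediocre type's constraint binds.

3.77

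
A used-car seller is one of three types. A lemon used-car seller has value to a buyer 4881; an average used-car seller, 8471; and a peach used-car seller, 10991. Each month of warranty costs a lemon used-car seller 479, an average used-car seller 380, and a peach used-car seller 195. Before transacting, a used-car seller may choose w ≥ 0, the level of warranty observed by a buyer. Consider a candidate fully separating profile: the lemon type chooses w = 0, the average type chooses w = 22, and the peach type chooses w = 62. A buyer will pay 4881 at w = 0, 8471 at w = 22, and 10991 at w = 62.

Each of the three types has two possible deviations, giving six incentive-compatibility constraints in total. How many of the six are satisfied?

3

Peach (own payoff 10991 − 195×62 = -1099): to w=0 gives 4881 → profitable ✗; to w=22 gives 8471 − 195×22 = 4181 → profitable ✗.
Lemon (own payoff 4881): to w=22 gives 8471 − 479×22 = -2067 → no gain ✓; to w=62 gives 10991 − 479×62 = -18707 → no gain ✓.
Average (own payoff 8471 − 380×22 = 111): to w=0 gives 4881 → profitable ✗; to w=62 gives 10991 − 380×62 = -12569 → no gain ✓.
3 of the 6 constraints hold; not an equilibrium.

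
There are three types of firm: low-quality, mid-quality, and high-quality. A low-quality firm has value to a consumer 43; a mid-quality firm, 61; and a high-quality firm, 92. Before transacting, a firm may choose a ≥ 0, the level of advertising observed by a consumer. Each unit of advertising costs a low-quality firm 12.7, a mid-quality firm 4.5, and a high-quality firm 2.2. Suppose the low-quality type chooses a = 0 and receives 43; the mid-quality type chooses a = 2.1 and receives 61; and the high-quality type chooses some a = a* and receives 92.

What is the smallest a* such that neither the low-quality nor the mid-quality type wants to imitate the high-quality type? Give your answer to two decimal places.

8.99

Mid-quality type (on-path payoff 61 − 4.5×2.1 = 51.55) won't mimic when 51.55 ≥ 92 − 4.5·a*, i.e. a* ≥ 8.99.
Low-quality type (on-path payoff 43) won't mimic when 43 ≥ 92 − 12.7·a*, i.e. a* ≥ 3.86.
Both must hold, so a* = max(3.86, 8.99) = 8.99. The mid-quality type's constraint binds.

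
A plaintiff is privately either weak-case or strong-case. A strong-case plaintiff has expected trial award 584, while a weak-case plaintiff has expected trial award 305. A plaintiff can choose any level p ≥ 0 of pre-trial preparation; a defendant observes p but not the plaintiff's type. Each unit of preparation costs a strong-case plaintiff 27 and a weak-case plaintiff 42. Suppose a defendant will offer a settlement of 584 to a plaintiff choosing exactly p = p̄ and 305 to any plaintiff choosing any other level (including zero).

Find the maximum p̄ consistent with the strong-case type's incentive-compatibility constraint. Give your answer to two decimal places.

10.33

Choosing p̄ yields the strong-case type 584 − 27·p̄; choosing zero yields 305.
The strong-case type is indifferent at 584 − 27·p̄ = 305, i.e. p̄ = (584 − 305) / 27 ≈ 10.33.
For any p̄ above 10.33 the strong-case type would rather pool at zero, so separation collapses.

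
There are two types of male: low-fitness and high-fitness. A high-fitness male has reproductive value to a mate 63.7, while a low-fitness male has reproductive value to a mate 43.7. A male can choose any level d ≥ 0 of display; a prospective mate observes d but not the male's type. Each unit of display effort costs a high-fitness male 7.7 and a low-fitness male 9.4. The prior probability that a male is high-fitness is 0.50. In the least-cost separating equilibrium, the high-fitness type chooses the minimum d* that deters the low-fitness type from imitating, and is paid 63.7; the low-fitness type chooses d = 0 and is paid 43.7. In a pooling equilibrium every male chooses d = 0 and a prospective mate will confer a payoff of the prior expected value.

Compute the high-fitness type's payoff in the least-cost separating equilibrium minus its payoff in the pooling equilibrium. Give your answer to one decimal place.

Least-cost separating signal: d* solves 43.7 = 63.7 − 9.4·d*, so d* = (63.7 − 43.7)/9.4 ≈ 2.1277.
High-fitness type's separating payoff: 63.7 − 7.7 × d* = 63.7 − 7.7 × (63.7 − 43.7)/9.4 = 63.7 − 154/9.4 ≈ 47.317.
Pooling payoff: 0.50 × 63.7 + 0.50 × 43.7 = 53.7.
Difference: 47.317 − 53.7 = -6.383, i.e. -6.4 to one decimal place.
The high-fitness type would prefer the pooling outcome.

-6.4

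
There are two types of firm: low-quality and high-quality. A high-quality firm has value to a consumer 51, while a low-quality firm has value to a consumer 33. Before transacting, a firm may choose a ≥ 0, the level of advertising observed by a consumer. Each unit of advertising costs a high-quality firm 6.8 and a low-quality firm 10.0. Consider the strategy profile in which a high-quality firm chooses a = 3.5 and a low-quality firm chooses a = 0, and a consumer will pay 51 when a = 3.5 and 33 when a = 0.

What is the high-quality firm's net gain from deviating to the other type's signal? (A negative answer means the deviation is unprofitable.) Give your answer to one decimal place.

5.8

Playing a = 3.5 the high-quality firm receives 51 − 6.8 × 3.5 = 27.2.
Deviating to a = 0 yields 33 instead.
Gain from deviating: 33 − 27.2 = 5.8.
The gain is positive, so the high-quality type's incentive-compatibility constraint is violated — this profile is not a separating equilibrium.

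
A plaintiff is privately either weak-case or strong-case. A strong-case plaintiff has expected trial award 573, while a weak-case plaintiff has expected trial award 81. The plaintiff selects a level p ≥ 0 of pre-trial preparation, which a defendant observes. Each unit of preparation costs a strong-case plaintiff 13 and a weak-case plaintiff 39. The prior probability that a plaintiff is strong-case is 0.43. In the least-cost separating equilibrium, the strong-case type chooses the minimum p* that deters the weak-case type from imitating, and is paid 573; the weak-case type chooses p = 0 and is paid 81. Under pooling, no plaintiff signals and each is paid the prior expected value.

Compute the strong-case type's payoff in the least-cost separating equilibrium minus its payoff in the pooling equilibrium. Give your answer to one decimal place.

116.4

Least-cost separating signal: p* solves 81 = 573 − 39·p*, so p* = (573 − 81)/39 ≈ 12.6154.
Strong-case type's separating payoff: 573 − 13 × p* = 573 − 13 × (573 − 81)/39 = 573 − 6396/39 = 409.
Pooling payoff: 0.43 × 573 + 0.57 × 81 = 292.56.
Difference: 409 − 292.56 = 116.44, i.e. 116.4 to one decimal place.
The strong-case type prefers to separate.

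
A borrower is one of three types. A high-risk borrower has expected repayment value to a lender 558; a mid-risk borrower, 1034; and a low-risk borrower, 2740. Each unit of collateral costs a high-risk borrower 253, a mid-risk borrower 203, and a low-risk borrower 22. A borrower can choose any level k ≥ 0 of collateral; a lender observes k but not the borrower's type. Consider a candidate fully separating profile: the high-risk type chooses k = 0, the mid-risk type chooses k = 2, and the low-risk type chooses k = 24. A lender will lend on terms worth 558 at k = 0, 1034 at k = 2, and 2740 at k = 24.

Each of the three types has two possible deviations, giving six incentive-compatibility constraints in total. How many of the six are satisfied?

6

Mid-risk (own payoff 1034 − 203×2 = 628): to k=0 gives 558 → no gain ✓; to k=24 gives 2740 − 203×24 = -2132 → no gain ✓.
Low-risk (own payoff 2740 − 22×24 = 2212): to k=0 gives 558 → no gain ✓; to k=2 gives 1034 − 22×2 = 990 → no gain ✓.
High-risk (own payoff 558): to k=2 gives 1034 − 253×2 = 528 → no gain ✓; to k=24 gives 2740 − 253×24 = -3332 → no gain ✓.
6 of the 6 constraints hold; this profile is a separating equilibrium.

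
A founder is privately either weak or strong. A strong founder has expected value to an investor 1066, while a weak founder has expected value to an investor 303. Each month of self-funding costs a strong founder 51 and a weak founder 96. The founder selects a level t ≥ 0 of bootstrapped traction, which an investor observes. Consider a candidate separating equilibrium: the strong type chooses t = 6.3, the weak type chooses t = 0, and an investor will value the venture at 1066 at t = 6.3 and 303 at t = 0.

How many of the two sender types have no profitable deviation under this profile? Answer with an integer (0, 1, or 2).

1

Weak type: stay at 0 → 303; mimic → 1066 − 96 × 6.3 = 461.2. IC fails (303 < 461.2).
Strong type: signal → 1066 − 51 × 6.3 = 744.7; deviate to 0 → 303. IC holds (744.7 ≥ 303).
1 of 2 constraints hold, so this profile is not an equilibrium.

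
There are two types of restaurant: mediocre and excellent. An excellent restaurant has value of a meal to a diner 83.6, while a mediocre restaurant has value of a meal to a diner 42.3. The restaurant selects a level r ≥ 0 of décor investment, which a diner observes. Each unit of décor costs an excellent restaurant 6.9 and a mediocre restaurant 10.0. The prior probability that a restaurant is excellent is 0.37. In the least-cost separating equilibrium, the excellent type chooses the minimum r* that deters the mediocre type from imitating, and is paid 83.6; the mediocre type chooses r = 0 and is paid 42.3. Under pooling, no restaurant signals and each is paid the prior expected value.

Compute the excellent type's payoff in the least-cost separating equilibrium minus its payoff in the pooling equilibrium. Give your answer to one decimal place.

Least-cost separating signal: r* solves 42.3 = 83.6 − 10.0·r*, so r* = (83.6 − 42.3)/10.0 = 4.13.
Excellent type's separating payoff: 83.6 − 6.9 × r* = 83.6 − 6.9 × (83.6 − 42.3)/10.0 = 83.6 − 284.97/10.0 = 55.103.
Pooling payoff: 0.37 × 83.6 + 0.63 × 42.3 = 57.581.
Difference: 55.103 − 57.581 = -2.478, i.e. -2.5 to one decimal place.
The excellent type would prefer the pooling outcome.

-2.5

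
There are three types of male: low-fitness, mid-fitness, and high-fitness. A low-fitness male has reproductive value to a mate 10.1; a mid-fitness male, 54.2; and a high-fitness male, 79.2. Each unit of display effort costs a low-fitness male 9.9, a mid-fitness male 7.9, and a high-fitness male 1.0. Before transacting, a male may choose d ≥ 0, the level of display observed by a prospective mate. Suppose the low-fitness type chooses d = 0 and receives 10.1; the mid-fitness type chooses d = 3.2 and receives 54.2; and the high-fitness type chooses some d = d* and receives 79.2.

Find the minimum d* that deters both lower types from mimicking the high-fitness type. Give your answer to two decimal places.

Mid-fitness type (on-path payoff 54.2 − 7.9×3.2 = 28.92) won't mimic when 28.92 ≥ 79.2 − 7.9·d*, i.e. d* ≥ 6.36.
Low-fitness type (on-path payoff 10.1) won't mimic when 10.1 ≥ 79.2 − 9.9·d*, i.e. d* ≥ 6.98.
Both must hold, so d* = max(6.98, 6.36) = 6.98. The low-fitness type's constraint binds.

6.98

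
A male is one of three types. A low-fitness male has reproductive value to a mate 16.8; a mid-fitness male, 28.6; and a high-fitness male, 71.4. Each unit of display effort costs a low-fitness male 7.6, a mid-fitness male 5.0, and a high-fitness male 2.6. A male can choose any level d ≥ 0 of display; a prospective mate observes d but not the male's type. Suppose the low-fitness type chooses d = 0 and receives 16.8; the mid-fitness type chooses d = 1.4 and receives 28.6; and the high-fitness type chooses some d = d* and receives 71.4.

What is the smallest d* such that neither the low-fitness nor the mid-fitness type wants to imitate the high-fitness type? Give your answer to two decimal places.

9.96

Mid-fitness type (on-path payoff 28.6 − 5.0×1.4 = 21.6) won't mimic when 21.6 ≥ 71.4 − 5.0·d*, i.e. d* ≥ 9.96.
Low-fitness type (on-path payoff 16.8) won't mimic when 16.8 ≥ 71.4 − 7.6·d*, i.e. d* ≥ 7.18.
Both must hold, so d* = max(7.18, 9.96) = 9.96. The mid-fitness type's constraint binds.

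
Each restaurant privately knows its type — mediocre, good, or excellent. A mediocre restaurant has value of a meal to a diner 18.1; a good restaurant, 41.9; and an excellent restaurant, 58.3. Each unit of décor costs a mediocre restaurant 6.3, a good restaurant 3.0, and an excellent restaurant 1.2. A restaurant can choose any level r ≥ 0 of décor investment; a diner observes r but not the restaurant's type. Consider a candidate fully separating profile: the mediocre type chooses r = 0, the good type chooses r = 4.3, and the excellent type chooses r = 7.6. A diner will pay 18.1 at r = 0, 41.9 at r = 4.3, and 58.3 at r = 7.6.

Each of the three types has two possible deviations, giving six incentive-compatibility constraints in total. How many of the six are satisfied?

Excellent (own payoff 58.3 − 1.2×7.6 = 49.18): to r=0 gives 18.1 → no gain ✓; to r=4.3 gives 41.9 − 1.2×4.3 = 36.74 → no gain ✓.
Good (own payoff 41.9 − 3.0×4.3 = 29): to r=0 gives 18.1 → no gain ✓; to r=7.6 gives 58.3 − 3.0×7.6 = 35.5 → profitable ✗.
Mediocre (own payoff 18.1): to r=4.3 gives 41.9 − 6.3×4.3 = 14.81 → no gain ✓; to r=7.6 gives 58.3 − 6.3×7.6 = 10.42 → no gain ✓.
5 of the 6 constraints hold; not an equilibrium.

5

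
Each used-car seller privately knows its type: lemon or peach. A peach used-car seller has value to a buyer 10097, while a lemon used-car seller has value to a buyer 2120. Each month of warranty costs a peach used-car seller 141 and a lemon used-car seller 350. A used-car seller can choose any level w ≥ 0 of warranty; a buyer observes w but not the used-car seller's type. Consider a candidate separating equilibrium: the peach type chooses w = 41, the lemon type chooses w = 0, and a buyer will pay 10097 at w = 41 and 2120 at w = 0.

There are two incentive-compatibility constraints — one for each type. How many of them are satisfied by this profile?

2

Peach type: signal → 10097 − 141 × 41 = 4316; deviate to 0 → 2120. IC holds (4316 ≥ 2120).
Lemon type: stay at 0 → 2120; mimic → 10097 − 350 × 41 = -4253. IC holds (2120 ≥ -4253).
2 of 2 constraints hold, so this is a separating equilibrium.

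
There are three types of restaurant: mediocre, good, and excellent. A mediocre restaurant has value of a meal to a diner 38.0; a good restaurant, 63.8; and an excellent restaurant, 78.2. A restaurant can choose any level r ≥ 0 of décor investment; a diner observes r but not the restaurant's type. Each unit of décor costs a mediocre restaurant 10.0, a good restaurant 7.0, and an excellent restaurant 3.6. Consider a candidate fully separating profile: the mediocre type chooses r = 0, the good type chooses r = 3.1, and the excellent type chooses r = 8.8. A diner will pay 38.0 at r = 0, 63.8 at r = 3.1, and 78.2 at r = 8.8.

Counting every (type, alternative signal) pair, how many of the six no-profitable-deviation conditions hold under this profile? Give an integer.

Excellent (own payoff 78.2 − 3.6×8.8 = 46.52): to r=0 gives 38.0 → no gain ✓; to r=3.1 gives 63.8 − 3.6×3.1 = 52.64 → profitable ✗.
Mediocre (own payoff 38.0): to r=3.1 gives 63.8 − 10.0×3.1 = 32.8 → no gain ✓; to r=8.8 gives 78.2 − 10.0×8.8 = -9.8 → no gain ✓.
Good (own payoff 63.8 − 7.0×3.1 = 42.1): to r=0 gives 38.0 → no gain ✓; to r=8.8 gives 78.2 − 7.0×8.8 = 16.6 → no gain ✓.
5 of the 6 constraints hold; not an equilibrium.

5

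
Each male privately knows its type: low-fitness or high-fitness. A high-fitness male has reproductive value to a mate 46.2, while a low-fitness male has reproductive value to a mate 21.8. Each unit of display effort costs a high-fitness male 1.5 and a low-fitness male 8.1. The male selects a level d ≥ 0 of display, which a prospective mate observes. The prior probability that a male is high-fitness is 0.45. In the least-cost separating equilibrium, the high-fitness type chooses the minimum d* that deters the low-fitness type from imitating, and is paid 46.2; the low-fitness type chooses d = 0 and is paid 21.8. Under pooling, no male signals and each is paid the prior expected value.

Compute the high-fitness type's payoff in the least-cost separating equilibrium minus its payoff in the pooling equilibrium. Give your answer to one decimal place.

8.9

Least-cost separating signal: d* solves 21.8 = 46.2 − 8.1·d*, so d* = (46.2 − 21.8)/8.1 ≈ 3.0123.
High-fitness type's separating payoff: 46.2 − 1.5 × d* = 46.2 − 1.5 × (46.2 − 21.8)/8.1 = 46.2 − 36.6/8.1 ≈ 41.681.
Pooling payoff: 0.45 × 46.2 + 0.55 × 21.8 = 32.78.
Difference: 41.681 − 32.78 = 8.901, i.e. 8.9 to one decimal place.
The high-fitness type prefers to separate.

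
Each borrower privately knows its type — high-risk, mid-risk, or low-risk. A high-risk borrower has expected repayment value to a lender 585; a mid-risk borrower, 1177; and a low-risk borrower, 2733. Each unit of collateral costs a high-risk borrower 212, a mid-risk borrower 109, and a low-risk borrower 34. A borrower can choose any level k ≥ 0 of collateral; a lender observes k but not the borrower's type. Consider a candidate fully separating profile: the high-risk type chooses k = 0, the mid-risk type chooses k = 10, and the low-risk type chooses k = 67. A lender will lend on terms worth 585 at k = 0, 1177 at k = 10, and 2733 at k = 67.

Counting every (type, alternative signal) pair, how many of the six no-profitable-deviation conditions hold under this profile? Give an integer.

High-risk (own payoff 585): to k=10 gives 1177 − 212×10 = -943 → no gain ✓; to k=67 gives 2733 − 212×67 = -11471 → no gain ✓.
Low-risk (own payoff 2733 − 34×67 = 455): to k=0 gives 585 → profitable ✗; to k=10 gives 1177 − 34×10 = 837 → profitable ✗.
Mid-risk (own payoff 1177 − 109×10 = 87): to k=0 gives 585 → profitable ✗; to k=67 gives 2733 − 109×67 = -4570 → no gain ✓.
3 of the 6 constraints hold; not an equilibrium.

3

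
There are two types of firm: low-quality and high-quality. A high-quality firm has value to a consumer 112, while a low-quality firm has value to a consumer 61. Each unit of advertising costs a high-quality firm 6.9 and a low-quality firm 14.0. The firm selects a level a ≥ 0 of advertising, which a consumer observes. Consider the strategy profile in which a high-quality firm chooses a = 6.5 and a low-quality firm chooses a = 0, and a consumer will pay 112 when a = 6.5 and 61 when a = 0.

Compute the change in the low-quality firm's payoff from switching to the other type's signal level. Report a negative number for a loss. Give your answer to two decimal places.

-40.00

Playing a = 0 the low-quality firm receives 61.
Deviating to a = 6.5 brings payment 112 at cost 14.0 × 6.5 = 91, netting 21.
Gain from deviating: 21 − 61 = -40.00.
The gain is negative, so the low-quality type's incentive-compatibility constraint is satisfied.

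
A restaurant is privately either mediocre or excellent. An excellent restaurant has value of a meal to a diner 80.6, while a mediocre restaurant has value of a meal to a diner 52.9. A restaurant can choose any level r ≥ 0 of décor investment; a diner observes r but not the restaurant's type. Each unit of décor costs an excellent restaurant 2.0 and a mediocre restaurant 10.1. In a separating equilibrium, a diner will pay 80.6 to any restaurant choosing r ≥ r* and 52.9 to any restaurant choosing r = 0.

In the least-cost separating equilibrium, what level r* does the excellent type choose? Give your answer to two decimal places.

2.74

A mediocre restaurant choosing r = 0 receives 52.9.
Imitating at r* instead would pay 80.6 at cost 10.1·r*, netting 80.6 − 10.1·r*.
Indifference: 52.9 = 80.6 − 10.1·r*, so r* = (80.6 − 52.9) / 10.1 ≈ 2.74.
This is the mediocre type's binding incentive-compatibility constraint; any r ≥ 2.74 sustains separation on that side.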